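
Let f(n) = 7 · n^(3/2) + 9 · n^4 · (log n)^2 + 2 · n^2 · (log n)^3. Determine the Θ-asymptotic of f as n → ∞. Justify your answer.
f(n) ∈ Θ(n^4 · (log n)^2)

Compare the terms by growth order. For large n, n^a · (log n)^b dominates n^a' · (log n)^b' iff a > a', or (a = a' and b > b'). Ranking the 3 terms shows the dominant one is 9 · n^4 · (log n)^2. Hence f(n) ∈ Θ(n^4 · (log n)^2).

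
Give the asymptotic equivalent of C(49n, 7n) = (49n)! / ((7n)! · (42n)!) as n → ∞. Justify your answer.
C(49n, 7n) ~ (823543/46656)^(7n) · sqrt(7/(12π·7n))

Write N = 7n. Apply Stirling to each factorial:
  (7N)! ~ sqrt(2π·7N) · (7N/e)^(7N),
  N! ~ sqrt(2π N) · (N/e)^N,
  (6N)! ~ sqrt(2π·6N) · (6N/e)^(6N).
The exponential factors combine to (7N)^(7N) / (N^N · (6N)^(6N)) = 7^(7N)/6^(6N) = (7^7/6^6)^N = (823543/46656)^N.
The square-root prefactors combine to sqrt(2π·7N) / (sqrt(2π N)·sqrt(2π·6N)) = sqrt(7 / (2π·6·N)) = sqrt(7/(12π·7n)).
Substituting N = 7n: C(49n, 7n) ~ (823543/46656)^(7n) · sqrt(7/(12π·7n)).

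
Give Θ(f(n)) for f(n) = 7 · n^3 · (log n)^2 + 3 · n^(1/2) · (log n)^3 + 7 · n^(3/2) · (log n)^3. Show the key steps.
f(n) ∈ Θ(n^3 · (log n)^2)

Compare the terms by growth order. For large n, n^a · (log n)^b dominates n^a' · (log n)^b' iff a > a', or (a = a' and b > b'). Ranking the 3 terms shows the dominant one is 7 · n^3 · (log n)^2. Hence f(n) ∈ Θ(n^3 · (log n)^2).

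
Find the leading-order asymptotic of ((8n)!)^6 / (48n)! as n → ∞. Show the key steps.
((8n)!)^6/(48n)! ~ ((2π·8n)^(5/2) / sqrt(6)) · 6^(−6·8n)  →  0

Write N = 8n. Stirling: N! ~ sqrt(2π N)(N/e)^N and (6N)! ~ sqrt(2π·6N)·(6N/e)^(6N).
  (N!)^6/(6N)! ~ (2π N)^(6/2) (N/e)^(6N) / [sqrt(2π·6N) (6N/e)^(6N)]
     = (2π N)^(6/2) / sqrt(2π·6N) · (N/(6N))^(6N)
     = (2π N)^((6−1)/2) / sqrt(6) · 6^(−6N).
Since 6^6 > 1, the factor 6^(−6N) decays exponentially, so the ratio → 0. Substituting N = 8n gives the stated form.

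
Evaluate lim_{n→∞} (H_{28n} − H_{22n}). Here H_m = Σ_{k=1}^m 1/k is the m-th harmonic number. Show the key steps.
lim = ln(28/22) = ln(14/11)

Euler-Maclaurin gives H_m = ln m + γ + 1/(2m) + O(1/m^2). The γ and O(1/m) terms cancel in the difference:
  H_{28n} − H_{22n} = ln(28n) − ln(22n) + O(1/n) = ln(28/22) + O(1/n).
Hence the limit is ln(28/22) = ln(14/11).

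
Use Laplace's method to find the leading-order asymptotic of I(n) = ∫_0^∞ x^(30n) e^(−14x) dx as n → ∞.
I(n) ~ (sqrt(2π·30n) / 14) · (30n/(14e))^(30n)

Write the integrand as exp(30n ln x − 14x) and set f(x) = 30n ln x − 14x. Then f'(x) = 30n/x − 14 = 0 at x* = 30n/14, and f''(x*) = −30n/x*^2 = −14^2/(30n). Laplace's method (interior maximum) gives
  I(n) ~ e^(f(x*)) · sqrt(2π / |f''(x*)|)
        = exp(30n ln(30n/14) − 30n) · sqrt(2π · 30n / 14^2)
        = (30n/14)^(30n) e^(−30n) · sqrt(2π·30n) / 14
        = (sqrt(2π·30n) / 14) · (30n/(14e))^(30n).
This matches Γ(30n+1)/14^(30n+1) with Stirling applied to Γ.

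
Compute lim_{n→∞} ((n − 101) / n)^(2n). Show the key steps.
lim = e^(−202)

Rewrite as (1 − 101/n)^(2n). By the standard limit (1 + x/n)^n → e^x, we have (1 − 101/n)^n → e^(−101), and raising to the 2nd power gives e^(−202).
More precisely, ln[(1 − 101/n)^(2n)] = 2n · ln(1 − 101/n) = 2n · (-101/n + O(1/n^2)) = -202 + O(1/n) → -202.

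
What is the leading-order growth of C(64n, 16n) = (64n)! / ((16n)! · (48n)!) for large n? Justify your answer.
C(64n, 16n) ~ (256/27)^(16n) · sqrt(2/(3π·16n))

Write N = 16n. Apply Stirling to each factorial:
  (4N)! ~ sqrt(2π·4N) · (4N/e)^(4N),
  N! ~ sqrt(2π N) · (N/e)^N,
  (3N)! ~ sqrt(2π·3N) · (3N/e)^(3N).
The exponential factors combine to (4N)^(4N) / (N^N · (3N)^(3N)) = 4^(4N)/3^(3N) = (4^4/3^3)^N = (256/27)^N.
The square-root prefactors combine to sqrt(2π·4N) / (sqrt(2π N)·sqrt(2π·3N)) = sqrt(4 / (2π·3·N)) = sqrt(2/(3π·16n)).
Substituting N = 16n: C(64n, 16n) ~ (256/27)^(16n) · sqrt(2/(3π·16n)).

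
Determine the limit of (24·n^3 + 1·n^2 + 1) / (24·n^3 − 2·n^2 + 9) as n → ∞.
lim = 24/24 = 1

For large n the leading n^3 terms dominate both numerator and denominator. Dividing top and bottom by n^3, every other term tends to 0, leaving 24/24 = 1.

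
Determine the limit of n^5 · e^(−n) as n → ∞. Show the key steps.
lim = 0

Exponentials with base > 1 dominate every fixed polynomial: for any fixed c, n^c / e^n → 0 as n → ∞ (e.g. by the ratio test, or since e^n grows faster than any power of n). Hence n^5 · e^(−n) = n^5 / e^n → 0.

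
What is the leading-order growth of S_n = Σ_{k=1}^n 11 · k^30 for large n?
S_n ~ 11 · n^31 / 31

By integral comparison (Euler-Maclaurin), Σ_{k=1}^n 11 · k^30 = 11 · ∫_0^n x^30 dx + O(n^30) = 11 · n^31/31 + O(n^30). (Equivalently, Faulhaber's formula gives the same leading term.)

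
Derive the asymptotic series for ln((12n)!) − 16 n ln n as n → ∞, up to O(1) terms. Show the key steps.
ln((12n)!) − 16 n ln n = −4 n ln n + 12(ln 12 − 1) n + (1/2) ln(2π·12n) + O(1/n)

Stirling: ln((12n)!) = 12n ln(12n) − 12n + (1/2) ln(2π·12n) + O(1/n).
Expand 12n ln(12n) = 12n (ln n + ln 12) = 12n ln n + 12n ln 12.
Subtract 16n ln n: leading term is (12 − 16) n ln n = −4 n ln n. The next term is 12n ln 12 − 12n = 12(ln 12 − 1) n. Then the (1/2) ln(2π·12n) correction.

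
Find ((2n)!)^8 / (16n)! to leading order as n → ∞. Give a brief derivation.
((2n)!)^8/(16n)! ~ ((2π·2n)^(7/2) / sqrt(8)) · 8^(−8·2n)  →  0

Write N = 2n. Stirling: N! ~ sqrt(2π N)(N/e)^N and (8N)! ~ sqrt(2π·8N)·(8N/e)^(8N).
  (N!)^8/(8N)! ~ (2π N)^(8/2) (N/e)^(8N) / [sqrt(2π·8N) (8N/e)^(8N)]
     = (2π N)^(8/2) / sqrt(2π·8N) · (N/(8N))^(8N)
     = (2π N)^((8−1)/2) / sqrt(8) · 8^(−8N).
Since 8^8 > 1, the factor 8^(−8N) decays exponentially, so the ratio → 0. Substituting N = 2n gives the stated form.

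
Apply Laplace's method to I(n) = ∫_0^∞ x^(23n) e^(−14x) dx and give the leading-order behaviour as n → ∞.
I(n) ~ (sqrt(2π·23n) / 14) · (23n/(14e))^(23n)

Write the integrand as exp(23n ln x − 14x) and set f(x) = 23n ln x − 14x. Then f'(x) = 23n/x − 14 = 0 at x* = 23n/14, and f''(x*) = −23n/x*^2 = −14^2/(23n). Laplace's method (interior maximum) gives
  I(n) ~ e^(f(x*)) · sqrt(2π / |f''(x*)|)
        = exp(23n ln(23n/14) − 23n) · sqrt(2π · 23n / 14^2)
        = (23n/14)^(23n) e^(−23n) · sqrt(2π·23n) / 14
        = (sqrt(2π·23n) / 14) · (23n/(14e))^(23n).
This matches Γ(23n+1)/14^(23n+1) with Stirling applied to Γ.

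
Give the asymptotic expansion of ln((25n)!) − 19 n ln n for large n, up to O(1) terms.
ln((25n)!) − 19 n ln n = 6 n ln n + 25(ln 25 − 1) n + (1/2) ln(2π·25n) + O(1/n)

Stirling: ln((25n)!) = 25n ln(25n) − 25n + (1/2) ln(2π·25n) + O(1/n).
Expand 25n ln(25n) = 25n (ln n + ln 25) = 25n ln n + 25n ln 25.
Subtract 19n ln n: leading term is (25 − 19) n ln n = 6 n ln n. The next term is 25n ln 25 − 25n = 25(ln 25 − 1) n. Then the (1/2) ln(2π·25n) correction.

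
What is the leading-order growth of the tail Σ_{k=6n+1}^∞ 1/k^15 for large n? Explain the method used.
Σ_{k>6n} 1/k^15 ~ 1/(14 · (6n)^14)

Compare to the integral: ∫_{6n}^∞ x^(−15) dx = [−x^(−14)/14]_{6n}^∞ = 1/((15−1)·(6n)^14). Euler-Maclaurin then gives
  Σ_{k>6n} 1/k^15 = ∫_{6n}^∞ dx/x^15 − 1/(2·(6n)^15) + O(1/(6n)^16).
(Equivalently this is ζ(15) − Σ_{k≤6n} 1/k^15.)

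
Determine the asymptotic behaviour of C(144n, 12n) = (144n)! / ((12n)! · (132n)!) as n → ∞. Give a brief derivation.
C(144n, 12n) ~ (8916100448256/285311670611)^(12n) · sqrt(6/(11π·12n))

Write N = 12n. Apply Stirling to each factorial:
  (12N)! ~ sqrt(2π·12N) · (12N/e)^(12N),
  N! ~ sqrt(2π N) · (N/e)^N,
  (11N)! ~ sqrt(2π·11N) · (11N/e)^(11N).
The exponential factors combine to (12N)^(12N) / (N^N · (11N)^(11N)) = 12^(12N)/11^(11N) = (12^12/11^11)^N = (8916100448256/285311670611)^N.
The square-root prefactors combine to sqrt(2π·12N) / (sqrt(2π N)·sqrt(2π·11N)) = sqrt(12 / (2π·11·N)) = sqrt(6/(11π·12n)).
Substituting N = 12n: C(144n, 12n) ~ (8916100448256/285311670611)^(12n) · sqrt(6/(11π·12n)).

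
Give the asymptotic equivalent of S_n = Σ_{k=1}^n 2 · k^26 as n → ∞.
S_n ~ 2 · n^27 / 27

By integral comparison (Euler-Maclaurin), Σ_{k=1}^n 2 · k^26 = 2 · ∫_0^n x^26 dx + O(n^26) = 2 · n^27/27 + O(n^26). (Equivalently, Faulhaber's formula gives the same leading term.)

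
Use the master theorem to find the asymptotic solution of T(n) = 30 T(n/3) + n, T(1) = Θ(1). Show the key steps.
T(n) = Θ(n^(log_3 30))

Master theorem: compare f(n) = n to n^(log_3 30) where log_3 30 ≈ 3.096. Since 1 < log_3 30, we have f(n) = O(n^(log_3 30 − ε)) for some ε > 0 — Case 1. Hence T(n) = Θ(n^(log_3 30)).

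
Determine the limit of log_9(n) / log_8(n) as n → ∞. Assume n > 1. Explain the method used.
lim = ln(8) / ln(9) = log_9(8)

Change of base: log_9(n) = ln n / ln 9 and log_8(n) = ln n / ln 8. The ratio is (ln n / ln 9) · (ln 8 / ln n) = ln 8 / ln 9, a constant independent of n. So the limit is ln 8 / ln 9 = log_9(8).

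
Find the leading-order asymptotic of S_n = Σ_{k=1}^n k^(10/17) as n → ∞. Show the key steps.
S_n ~ (17/27) · n^(27/17)

Integral comparison: Σ_{k=1}^n k^(10/17) = ∫_0^n x^(10/17) dx + O(n^(10/17)). The integral is n^(1 + 10/17) / (1 + 10/17) = n^((10+17)/17) / ((10+17)/17) = (17/27) · n^(27/17).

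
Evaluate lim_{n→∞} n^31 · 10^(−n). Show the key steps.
lim = 0

Exponentials with base > 1 dominate every fixed polynomial: for any fixed c, n^c / 10^n → 0 as n → ∞ (e.g. by the ratio test, or by writing 10^n = e^(n ln 10) and noting e^(n ln 10) / n^c → ∞). Hence n^31 · 10^(−n) = n^31 / 10^n → 0.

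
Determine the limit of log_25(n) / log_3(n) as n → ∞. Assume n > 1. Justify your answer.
lim = ln(3) / ln(25) = log_25(3)

Change of base: log_25(n) = ln n / ln 25 and log_3(n) = ln n / ln 3. The ratio is (ln n / ln 25) · (ln 3 / ln n) = ln 3 / ln 25, a constant independent of n. So the limit is ln 3 / ln 25 = log_25(3).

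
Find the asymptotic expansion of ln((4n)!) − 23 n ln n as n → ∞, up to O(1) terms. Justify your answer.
ln((4n)!) − 23 n ln n = −19 n ln n + 4(ln 4 − 1) n + (1/2) ln(2π·4n) + O(1/n)

Stirling: ln((4n)!) = 4n ln(4n) − 4n + (1/2) ln(2π·4n) + O(1/n).
Expand 4n ln(4n) = 4n (ln n + ln 4) = 4n ln n + 4n ln 4.
Subtract 23n ln n: leading term is (4 − 23) n ln n = −19 n ln n. The next term is 4n ln 4 − 4n = 4(ln 4 − 1) n. Then the (1/2) ln(2π·4n) correction.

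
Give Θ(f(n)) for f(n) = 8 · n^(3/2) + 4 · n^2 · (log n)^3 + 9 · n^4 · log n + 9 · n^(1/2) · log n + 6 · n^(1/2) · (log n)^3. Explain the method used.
f(n) ∈ Θ(n^4 · log n)

Compare the terms by growth order. For large n, n^a · (log n)^b dominates n^a' · (log n)^b' iff a > a', or (a = a' and b > b'). Ranking the 5 terms shows the dominant one is 9 · n^4 · log n. Hence f(n) ∈ Θ(n^4 · log n).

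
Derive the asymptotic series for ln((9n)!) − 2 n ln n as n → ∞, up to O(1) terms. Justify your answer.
ln((9n)!) − 2 n ln n = 7 n ln n + 9(ln 9 − 1) n + (1/2) ln(2π·9n) + O(1/n)

Stirling: ln((9n)!) = 9n ln(9n) − 9n + (1/2) ln(2π·9n) + O(1/n).
Expand 9n ln(9n) = 9n (ln n + ln 9) = 9n ln n + 9n ln 9.
Subtract 2n ln n: leading term is (9 − 2) n ln n = 7 n ln n. The next term is 9n ln 9 − 9n = 9(ln 9 − 1) n. Then the (1/2) ln(2π·9n) correction.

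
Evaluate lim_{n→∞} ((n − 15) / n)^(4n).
lim = e^(−60)

Rewrite as (1 − 15/n)^(4n). By the standard limit (1 + x/n)^n → e^x, we have (1 − 15/n)^n → e^(−15), and raising to the 4th power gives e^(−60).
More precisely, ln[(1 − 15/n)^(4n)] = 4n · ln(1 − 15/n) = 4n · (-15/n + O(1/n^2)) = -60 + O(1/n) → -60.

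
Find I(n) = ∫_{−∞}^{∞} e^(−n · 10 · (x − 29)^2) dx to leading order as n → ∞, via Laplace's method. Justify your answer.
I(n) = sqrt(π/(10n))

Here φ(x) = 10 · (x − 29)^2 has its unique minimum at x* = 29 with φ(x*) = 0 and φ''(x*) = 20. Laplace's method gives
  I(n) ~ e^(−n φ(x*)) · sqrt(2π / (n · φ''(x*))) = sqrt(2π / (20n)) = sqrt(π/(10n)).
This is exact: substituting u = (x − 29)·sqrt(10n) gives I(n) = (1/sqrt(10n)) ∫_{−∞}^{∞} e^(−u^2) du = sqrt(π/(10n)).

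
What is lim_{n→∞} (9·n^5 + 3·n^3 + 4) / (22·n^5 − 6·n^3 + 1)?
lim = 9/22

For large n the leading n^5 terms dominate both numerator and denominator. Dividing top and bottom by n^5, every other term tends to 0, leaving 9/22.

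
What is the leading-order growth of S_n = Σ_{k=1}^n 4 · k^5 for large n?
S_n ~ 2 · n^6 / 3

By integral comparison (Euler-Maclaurin), Σ_{k=1}^n 4 · k^5 = 4 · ∫_0^n x^5 dx + O(n^5) = 4 · n^6/6 = 2 · n^6 / 3 + O(n^5). (Equivalently, Faulhaber's formula gives the same leading term.)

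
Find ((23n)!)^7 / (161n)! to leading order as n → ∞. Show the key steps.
((23n)!)^7/(161n)! ~ ((2π·23n)^(6/2) / sqrt(7)) · 7^(−7·23n)  →  0

Write N = 23n. Stirling: N! ~ sqrt(2π N)(N/e)^N and (7N)! ~ sqrt(2π·7N)·(7N/e)^(7N).
  (N!)^7/(7N)! ~ (2π N)^(7/2) (N/e)^(7N) / [sqrt(2π·7N) (7N/e)^(7N)]
     = (2π N)^(7/2) / sqrt(2π·7N) · (N/(7N))^(7N)
     = (2π N)^((7−1)/2) / sqrt(7) · 7^(−7N).
Since 7^7 > 1, the factor 7^(−7N) decays exponentially, so the ratio → 0. Substituting N = 23n gives the stated form.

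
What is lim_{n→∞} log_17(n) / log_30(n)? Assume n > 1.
lim = ln(30) / ln(17) = log_17(30)

Change of base: log_17(n) = ln n / ln 17 and log_30(n) = ln n / ln 30. The ratio is (ln n / ln 17) · (ln 30 / ln n) = ln 30 / ln 17, a constant independent of n. So the limit is ln 30 / ln 17 = log_17(30).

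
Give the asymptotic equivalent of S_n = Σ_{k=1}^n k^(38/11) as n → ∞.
S_n ~ (11/49) · n^(49/11)

Integral comparison: Σ_{k=1}^n k^(38/11) = ∫_0^n x^(38/11) dx + O(n^(38/11)). The integral is n^(1 + 38/11) / (1 + 38/11) = n^((38+11)/11) / ((38+11)/11) = (11/49) · n^(49/11).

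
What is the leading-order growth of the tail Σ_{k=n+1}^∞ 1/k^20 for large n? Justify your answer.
Σ_{k>n} 1/k^20 ~ 1/(19 · n^19)

Compare to the integral: ∫_{n}^∞ x^(−20) dx = [−x^(−19)/19]_{n}^∞ = 1/((20−1)·n^19). Euler-Maclaurin then gives
  Σ_{k>n} 1/k^20 = ∫_{n}^∞ dx/x^20 − 1/(2·n^20) + O(1/n^21).
(Equivalently this is ζ(20) − Σ_{k≤n} 1/k^20.)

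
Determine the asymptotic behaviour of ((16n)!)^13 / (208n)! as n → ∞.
((16n)!)^13/(208n)! ~ ((2π·16n)^(12/2) / sqrt(13)) · 13^(−13·16n)  →  0

Write N = 16n. Stirling: N! ~ sqrt(2π N)(N/e)^N and (13N)! ~ sqrt(2π·13N)·(13N/e)^(13N).
  (N!)^13/(13N)! ~ (2π N)^(13/2) (N/e)^(13N) / [sqrt(2π·13N) (13N/e)^(13N)]
     = (2π N)^(13/2) / sqrt(2π·13N) · (N/(13N))^(13N)
     = (2π N)^((13−1)/2) / sqrt(13) · 13^(−13N).
Since 13^13 > 1, the factor 13^(−13N) decays exponentially, so the ratio → 0. Substituting N = 16n gives the stated form.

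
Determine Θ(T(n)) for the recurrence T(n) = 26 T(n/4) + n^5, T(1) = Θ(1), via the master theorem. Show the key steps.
T(n) = Θ(n^5)

log_4 26 ≈ 2.350. f(n) = n^5 dominates n^(log_4 26) since 5 > 2.350, and the regularity condition a·f(n/b) = 26·(n/4)^5 = (26/1024)·n^5 ≤ c·f(n) holds with c = 26/1024 ≈ 0.0254 < 1. So this is Case 3: T(n) = Θ(f(n)) = Θ(n^5).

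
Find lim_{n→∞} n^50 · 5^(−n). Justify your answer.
lim = 0

Exponentials with base > 1 dominate every fixed polynomial: for any fixed c, n^c / 5^n → 0 as n → ∞ (e.g. by the ratio test, or by writing 5^n = e^(n ln 5) and noting e^(n ln 5) / n^c → ∞). Hence n^50 · 5^(−n) = n^50 / 5^n → 0.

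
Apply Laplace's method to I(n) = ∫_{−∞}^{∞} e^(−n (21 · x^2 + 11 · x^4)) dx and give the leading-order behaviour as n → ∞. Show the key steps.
I(n) ~ sqrt(π/(21n))

φ(x) = 21 · x^2 + 11 · x^4 has its unique global minimum at x* = 0 (since φ'(x) = 42x + 44x^3 = 0 only at x = 0 for real x with both coefficients positive, and φ → ∞ as |x| → ∞). At x* = 0, φ(0) = 0 and φ''(0) = 42. Laplace's method then gives
  I(n) ~ sqrt(2π / (n · φ''(0))) · e^(−n φ(0)) = sqrt(2π / (42n)) = sqrt(π/(21n)).
The 11 · x^4 term contributes only at subleading order (an O(1/n) relative correction).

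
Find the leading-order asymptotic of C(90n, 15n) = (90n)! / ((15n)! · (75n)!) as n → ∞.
C(90n, 15n) ~ (46656/3125)^(15n) · sqrt(3/(5π·15n))

Write N = 15n. Apply Stirling to each factorial:
  (6N)! ~ sqrt(2π·6N) · (6N/e)^(6N),
  N! ~ sqrt(2π N) · (N/e)^N,
  (5N)! ~ sqrt(2π·5N) · (5N/e)^(5N).
The exponential factors combine to (6N)^(6N) / (N^N · (5N)^(5N)) = 6^(6N)/5^(5N) = (6^6/5^5)^N = (46656/3125)^N.
The square-root prefactors combine to sqrt(2π·6N) / (sqrt(2π N)·sqrt(2π·5N)) = sqrt(6 / (2π·5·N)) = sqrt(3/(5π·15n)).
Substituting N = 15n: C(90n, 15n) ~ (46656/3125)^(15n) · sqrt(3/(5π·15n)).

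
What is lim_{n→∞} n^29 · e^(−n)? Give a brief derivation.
lim = 0

Exponentials with base > 1 dominate every fixed polynomial: for any fixed c, n^c / e^n → 0 as n → ∞ (e.g. by the ratio test, or since e^n grows faster than any power of n). Hence n^29 · e^(−n) = n^29 / e^n → 0.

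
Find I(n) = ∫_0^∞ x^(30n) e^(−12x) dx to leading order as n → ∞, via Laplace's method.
I(n) ~ (sqrt(2π·30n) / 12) · (30n/(12e))^(30n)

Write the integrand as exp(30n ln x − 12x) and set f(x) = 30n ln x − 12x. Then f'(x) = 30n/x − 12 = 0 at x* = 30n/12, and f''(x*) = −30n/x*^2 = −12^2/(30n). Laplace's method (interior maximum) gives
  I(n) ~ e^(f(x*)) · sqrt(2π / |f''(x*)|)
        = exp(30n ln(30n/12) − 30n) · sqrt(2π · 30n / 12^2)
        = (30n/12)^(30n) e^(−30n) · sqrt(2π·30n) / 12
        = (sqrt(2π·30n) / 12) · (30n/(12e))^(30n).
This matches Γ(30n+1)/12^(30n+1) with Stirling applied to Γ.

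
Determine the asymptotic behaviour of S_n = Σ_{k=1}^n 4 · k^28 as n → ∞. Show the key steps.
S_n ~ 4 · n^29 / 29

By integral comparison (Euler-Maclaurin), Σ_{k=1}^n 4 · k^28 = 4 · ∫_0^n x^28 dx + O(n^28) = 4 · n^29/29 + O(n^28). (Equivalently, Faulhaber's formula gives the same leading term.)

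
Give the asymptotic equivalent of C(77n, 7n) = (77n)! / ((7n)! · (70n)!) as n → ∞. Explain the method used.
C(77n, 7n) ~ (285311670611/10000000000)^(7n) · sqrt(11/(20π·7n))

Write N = 7n. Apply Stirling to each factorial:
  (11N)! ~ sqrt(2π·11N) · (11N/e)^(11N),
  N! ~ sqrt(2π N) · (N/e)^N,
  (10N)! ~ sqrt(2π·10N) · (10N/e)^(10N).
The exponential factors combine to (11N)^(11N) / (N^N · (10N)^(10N)) = 11^(11N)/10^(10N) = (11^11/10^10)^N = (285311670611/10000000000)^N.
The square-root prefactors combine to sqrt(2π·11N) / (sqrt(2π N)·sqrt(2π·10N)) = sqrt(11 / (2π·10·N)) = sqrt(11/(20π·7n)).
Substituting N = 7n: C(77n, 7n) ~ (285311670611/10000000000)^(7n) · sqrt(11/(20π·7n)).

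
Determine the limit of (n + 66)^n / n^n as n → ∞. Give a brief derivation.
lim = e^66

Rewrite as (1 + 66/n)^(n). By the standard limit (1 + x/n)^n → e^x, we have (1 + 66/n)^n → e^66, and raising to the 1st power gives e^66.
More precisely, ln[(1 + 66/n)^(n)] = n · ln(1 + 66/n) = n · (66/n + O(1/n^2)) = 66 + O(1/n) → 66.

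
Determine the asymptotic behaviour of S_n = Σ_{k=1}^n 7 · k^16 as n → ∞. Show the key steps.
S_n ~ 7 · n^17 / 17

By integral comparison (Euler-Maclaurin), Σ_{k=1}^n 7 · k^16 = 7 · ∫_0^n x^16 dx + O(n^16) = 7 · n^17/17 + O(n^16). (Equivalently, Faulhaber's formula gives the same leading term.)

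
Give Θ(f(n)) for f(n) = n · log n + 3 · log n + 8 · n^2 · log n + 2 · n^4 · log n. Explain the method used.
f(n) ∈ Θ(n^4 · log n)

Compare the terms by growth order. For large n, n^a · (log n)^b dominates n^a' · (log n)^b' iff a > a', or (a = a' and b > b'). Ranking the 4 terms shows the dominant one is 2 · n^4 · log n. Hence f(n) ∈ Θ(n^4 · log n).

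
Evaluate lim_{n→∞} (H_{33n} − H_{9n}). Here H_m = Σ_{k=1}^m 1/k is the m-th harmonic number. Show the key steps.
lim = ln(33/9) = ln(11/3)

Euler-Maclaurin gives H_m = ln m + γ + 1/(2m) + O(1/m^2). The γ and O(1/m) terms cancel in the difference:
  H_{33n} − H_{9n} = ln(33n) − ln(9n) + O(1/n) = ln(33/9) + O(1/n).
Hence the limit is ln(33/9) = ln(11/3).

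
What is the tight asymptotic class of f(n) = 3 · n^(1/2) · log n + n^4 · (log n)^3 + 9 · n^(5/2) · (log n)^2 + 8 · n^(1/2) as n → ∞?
f(n) ∈ Θ(n^4 · (log n)^3)

Compare the terms by growth order. For large n, n^a · (log n)^b dominates n^a' · (log n)^b' iff a > a', or (a = a' and b > b'). Ranking the 4 terms shows the dominant one is n^4 · (log n)^3. Hence f(n) ∈ Θ(n^4 · (log n)^3).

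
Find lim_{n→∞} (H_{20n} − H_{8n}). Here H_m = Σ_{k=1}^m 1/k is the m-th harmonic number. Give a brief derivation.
lim = ln(20/8) = ln(5/2)

Euler-Maclaurin gives H_m = ln m + γ + 1/(2m) + O(1/m^2). The γ and O(1/m) terms cancel in the difference:
  H_{20n} − H_{8n} = ln(20n) − ln(8n) + O(1/n) = ln(20/8) + O(1/n).
Hence the limit is ln(20/8) = ln(5/2).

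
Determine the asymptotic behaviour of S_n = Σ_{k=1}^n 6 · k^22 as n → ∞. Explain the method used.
S_n ~ 6 · n^23 / 23

By integral comparison (Euler-Maclaurin), Σ_{k=1}^n 6 · k^22 = 6 · ∫_0^n x^22 dx + O(n^22) = 6 · n^23/23 + O(n^22). (Equivalently, Faulhaber's formula gives the same leading term.)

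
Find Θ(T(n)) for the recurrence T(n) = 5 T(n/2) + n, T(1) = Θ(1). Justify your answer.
T(n) = Θ(n^(log_2 5))

Master theorem: compare f(n) = n to n^(log_2 5) where log_2 5 ≈ 2.322. Since 1 < log_2 5, we have f(n) = O(n^(log_2 5 − ε)) for some ε > 0 — Case 1. Hence T(n) = Θ(n^(log_2 5)).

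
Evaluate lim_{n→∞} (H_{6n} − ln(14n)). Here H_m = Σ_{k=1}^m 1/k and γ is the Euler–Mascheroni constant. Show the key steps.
lim = ln(3/7) + γ

By Euler-Maclaurin, H_m = ln m + γ + O(1/m). So
  H_{6n} − ln(14n) = ln(6n) + γ − ln(14n) + O(1/n)
                       = ln(6/14) + γ + O(1/n).
Hence the limit is ln(6/14) + γ (= ln(3/7)).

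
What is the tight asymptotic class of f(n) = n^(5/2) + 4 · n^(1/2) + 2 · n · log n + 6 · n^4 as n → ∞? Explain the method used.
f(n) ∈ Θ(n^4)

Compare the terms by growth order. For large n, n^a · (log n)^b dominates n^a' · (log n)^b' iff a > a', or (a = a' and b > b'). Ranking the 4 terms shows the dominant one is 6 · n^4. Hence f(n) ∈ Θ(n^4).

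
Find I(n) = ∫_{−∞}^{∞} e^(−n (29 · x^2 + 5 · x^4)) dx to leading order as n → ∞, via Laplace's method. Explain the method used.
I(n) ~ sqrt(π/(29n))

φ(x) = 29 · x^2 + 5 · x^4 has its unique global minimum at x* = 0 (since φ'(x) = 58x + 20x^3 = 0 only at x = 0 for real x with both coefficients positive, and φ → ∞ as |x| → ∞). At x* = 0, φ(0) = 0 and φ''(0) = 58. Laplace's method then gives
  I(n) ~ sqrt(2π / (n · φ''(0))) · e^(−n φ(0)) = sqrt(2π / (58n)) = sqrt(π/(29n)).
The 5 · x^4 term contributes only at subleading order (an O(1/n) relative correction).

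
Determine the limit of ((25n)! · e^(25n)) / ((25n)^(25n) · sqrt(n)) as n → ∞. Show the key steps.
lim = sqrt(2π·25)

Stirling: (25n)! ~ sqrt(2π·25n) · (25n/e)^(25n). Hence
  (25n)! · e^(25n) / (25n)^(25n) ~ sqrt(2π·25n).
Dividing by sqrt(n): sqrt(2π·25n) / sqrt(n) = sqrt(2π·25) · n^((1−1)/2), so the limit is sqrt(2π·25).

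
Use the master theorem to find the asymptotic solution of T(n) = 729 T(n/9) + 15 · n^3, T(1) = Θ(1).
T(n) = Θ(n^3 log n)

log_9 729 = 3, and f(n) = 15 · n^3 = Θ(n^(log_9 729)). This is Case 2 of the master theorem: T(n) = Θ(f(n) · log n) = Θ(n^3 log n).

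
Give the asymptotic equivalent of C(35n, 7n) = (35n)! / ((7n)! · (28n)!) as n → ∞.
C(35n, 7n) ~ (3125/256)^(7n) · sqrt(5/(8π·7n))

Write N = 7n. Apply Stirling to each factorial:
  (5N)! ~ sqrt(2π·5N) · (5N/e)^(5N),
  N! ~ sqrt(2π N) · (N/e)^N,
  (4N)! ~ sqrt(2π·4N) · (4N/e)^(4N).
The exponential factors combine to (5N)^(5N) / (N^N · (4N)^(4N)) = 5^(5N)/4^(4N) = (5^5/4^4)^N = (3125/256)^N.
The square-root prefactors combine to sqrt(2π·5N) / (sqrt(2π N)·sqrt(2π·4N)) = sqrt(5 / (2π·4·N)) = sqrt(5/(8π·7n)).
Substituting N = 7n: C(35n, 7n) ~ (3125/256)^(7n) · sqrt(5/(8π·7n)).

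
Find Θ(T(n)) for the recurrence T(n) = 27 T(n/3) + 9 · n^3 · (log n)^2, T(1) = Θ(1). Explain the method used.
T(n) = Θ(n^3 · (log n)^3)

Here log_3 27 = 3 and f(n) = 9 · n^3 · (log n)^2 = Θ(n^(log_3 27) · (log n)^2). This is the extended Case 2 of the master theorem (f matches the critical exponent up to log factors), giving T(n) = Θ(n^(log_3 27) · (log n)^(2+1)) = Θ(n^3 · (log n)^3).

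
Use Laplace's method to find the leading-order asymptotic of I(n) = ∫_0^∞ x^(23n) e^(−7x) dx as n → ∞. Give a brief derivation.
I(n) ~ (sqrt(2π·23n) / 7) · (23n/(7e))^(23n)

Write the integrand as exp(23n ln x − 7x) and set f(x) = 23n ln x − 7x. Then f'(x) = 23n/x − 7 = 0 at x* = 23n/7, and f''(x*) = −23n/x*^2 = −7^2/(23n). Laplace's method (interior maximum) gives
  I(n) ~ e^(f(x*)) · sqrt(2π / |f''(x*)|)
        = exp(23n ln(23n/7) − 23n) · sqrt(2π · 23n / 7^2)
        = (23n/7)^(23n) e^(−23n) · sqrt(2π·23n) / 7
        = (sqrt(2π·23n) / 7) · (23n/(7e))^(23n).
This matches Γ(23n+1)/7^(23n+1) with Stirling applied to Γ.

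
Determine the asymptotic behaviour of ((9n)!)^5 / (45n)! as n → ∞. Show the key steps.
((9n)!)^5/(45n)! ~ ((2π·9n)^(4/2) / sqrt(5)) · 5^(−5·9n)  →  0

Write N = 9n. Stirling: N! ~ sqrt(2π N)(N/e)^N and (5N)! ~ sqrt(2π·5N)·(5N/e)^(5N).
  (N!)^5/(5N)! ~ (2π N)^(5/2) (N/e)^(5N) / [sqrt(2π·5N) (5N/e)^(5N)]
     = (2π N)^(5/2) / sqrt(2π·5N) · (N/(5N))^(5N)
     = (2π N)^((5−1)/2) / sqrt(5) · 5^(−5N).
Since 5^5 > 1, the factor 5^(−5N) decays exponentially, so the ratio → 0. Substituting N = 9n gives the stated form.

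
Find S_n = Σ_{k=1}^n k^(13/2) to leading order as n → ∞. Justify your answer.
S_n ~ (2/15) · n^(15/2)

Integral comparison: Σ_{k=1}^n k^(13/2) = ∫_0^n x^(13/2) dx + O(n^(13/2)). The integral is n^(1 + 13/2) / (1 + 13/2) = n^((13+2)/2) / ((13+2)/2) = (2/15) · n^(15/2).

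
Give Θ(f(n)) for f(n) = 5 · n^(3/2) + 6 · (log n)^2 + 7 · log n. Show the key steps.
f(n) ∈ Θ(n^(3/2))

Compare the terms by growth order. For large n, n^a · (log n)^b dominates n^a' · (log n)^b' iff a > a', or (a = a' and b > b'). Ranking the 3 terms shows the dominant one is 5 · n^(3/2). Hence f(n) ∈ Θ(n^(3/2)).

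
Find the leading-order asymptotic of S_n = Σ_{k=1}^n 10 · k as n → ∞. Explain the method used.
S_n ~ 5 · n^2

By integral comparison (Euler-Maclaurin), Σ_{k=1}^n 10 · k = 10 · ∫_0^n x^1 dx + O(n) = 10 · n^2/2 = 5 · n^2 + O(n). (Equivalently, Faulhaber's formula gives the same leading term.)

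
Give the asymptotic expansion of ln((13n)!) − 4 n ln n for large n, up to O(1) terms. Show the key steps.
ln((13n)!) − 4 n ln n = 9 n ln n + 13(ln 13 − 1) n + (1/2) ln(2π·13n) + O(1/n)

Stirling: ln((13n)!) = 13n ln(13n) − 13n + (1/2) ln(2π·13n) + O(1/n).
Expand 13n ln(13n) = 13n (ln n + ln 13) = 13n ln n + 13n ln 13.
Subtract 4n ln n: leading term is (13 − 4) n ln n = 9 n ln n. The next term is 13n ln 13 − 13n = 13(ln 13 − 1) n. Then the (1/2) ln(2π·13n) correction.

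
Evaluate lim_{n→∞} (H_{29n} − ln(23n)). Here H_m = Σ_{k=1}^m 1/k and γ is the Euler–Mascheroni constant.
lim = ln(29/23) + γ

By Euler-Maclaurin, H_m = ln m + γ + O(1/m). So
  H_{29n} − ln(23n) = ln(29n) + γ − ln(23n) + O(1/n)
                       = ln(29/23) + γ + O(1/n).
Hence the limit is ln(29/23) + γ.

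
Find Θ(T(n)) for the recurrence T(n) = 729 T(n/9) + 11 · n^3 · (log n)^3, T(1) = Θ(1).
T(n) = Θ(n^3 · (log n)^4)

Here log_9 729 = 3 and f(n) = 11 · n^3 · (log n)^3 = Θ(n^(log_9 729) · (log n)^3). This is the extended Case 2 of the master theorem (f matches the critical exponent up to log factors), giving T(n) = Θ(n^(log_9 729) · (log n)^(3+1)) = Θ(n^3 · (log n)^4).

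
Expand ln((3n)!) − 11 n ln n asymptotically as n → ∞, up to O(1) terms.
ln((3n)!) − 11 n ln n = −8 n ln n + 3(ln 3 − 1) n + (1/2) ln(2π·3n) + O(1/n)

Stirling: ln((3n)!) = 3n ln(3n) − 3n + (1/2) ln(2π·3n) + O(1/n).
Expand 3n ln(3n) = 3n (ln n + ln 3) = 3n ln n + 3n ln 3.
Subtract 11n ln n: leading term is (3 − 11) n ln n = −8 n ln n. The next term is 3n ln 3 − 3n = 3(ln 3 − 1) n. Then the (1/2) ln(2π·3n) correction.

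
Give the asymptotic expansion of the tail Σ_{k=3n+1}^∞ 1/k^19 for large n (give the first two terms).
Σ_{k>3n} 1/k^19 = 1/(18 · (3n)^18) − 1/(2 · (3n)^19) + O(1/(3n)^20)

Compare to the integral: ∫_{3n}^∞ x^(−19) dx = [−x^(−18)/18]_{3n}^∞ = 1/((19−1)·(3n)^18). The Euler-Maclaurin correction adds −f(3n)/2 = −1/(2·(3n)^19). Euler-Maclaurin then gives
  Σ_{k>3n} 1/k^19 = ∫_{3n}^∞ dx/x^19 − 1/(2·(3n)^19) + O(1/(3n)^20).
(Equivalently this is ζ(19) − Σ_{k≤3n} 1/k^19.)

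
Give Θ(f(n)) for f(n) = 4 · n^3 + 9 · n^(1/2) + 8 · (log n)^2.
f(n) ∈ Θ(n^3)

Compare the terms by growth order. For large n, n^a · (log n)^b dominates n^a' · (log n)^b' iff a > a', or (a = a' and b > b'). Ranking the 3 terms shows the dominant one is 4 · n^3. Hence f(n) ∈ Θ(n^3).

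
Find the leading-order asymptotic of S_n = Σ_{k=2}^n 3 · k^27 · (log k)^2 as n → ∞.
S_n ~ 3 · n^28 · (log n)^2 / 28

By integral comparison, S_n = ∫_1^n 3 · x^27 · (log x)^2 dx + O(n^27 · (log n)^2). For the integral, the leading term of ∫_1^n x^27 (log x)^2 dx is n^28/28 · (log n)^2 (by repeated integration by parts; each step lowers the log-exponent and produces a relatively O(1/log n) correction). Hence S_n ~ 3 · n^28 · (log n)^2 / 28.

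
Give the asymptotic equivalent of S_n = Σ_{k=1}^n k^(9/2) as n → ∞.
S_n ~ (2/11) · n^(11/2)

Integral comparison: Σ_{k=1}^n k^(9/2) = ∫_0^n x^(9/2) dx + O(n^(9/2)). The integral is n^(1 + 9/2) / (1 + 9/2) = n^((9+2)/2) / ((9+2)/2) = (2/11) · n^(11/2).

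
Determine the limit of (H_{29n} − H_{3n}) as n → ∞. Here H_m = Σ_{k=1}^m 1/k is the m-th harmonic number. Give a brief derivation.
lim = ln(29/3)

Euler-Maclaurin gives H_m = ln m + γ + 1/(2m) + O(1/m^2). The γ and O(1/m) terms cancel in the difference:
  H_{29n} − H_{3n} = ln(29n) − ln(3n) + O(1/n) = ln(29/3) + O(1/n).
Hence the limit is ln(29/3).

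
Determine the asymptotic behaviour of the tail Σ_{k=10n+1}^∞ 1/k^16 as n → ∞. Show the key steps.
Σ_{k>10n} 1/k^16 ~ 1/(15 · (10n)^15)

Compare to the integral: ∫_{10n}^∞ x^(−16) dx = [−x^(−15)/15]_{10n}^∞ = 1/((16−1)·(10n)^15). Euler-Maclaurin then gives
  Σ_{k>10n} 1/k^16 = ∫_{10n}^∞ dx/x^16 − 1/(2·(10n)^16) + O(1/(10n)^17).
(Equivalently this is ζ(16) − Σ_{k≤10n} 1/k^16.)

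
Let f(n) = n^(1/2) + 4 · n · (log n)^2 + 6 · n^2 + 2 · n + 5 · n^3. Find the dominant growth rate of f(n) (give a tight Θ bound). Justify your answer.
f(n) ∈ Θ(n^3)

Compare the terms by growth order. For large n, n^a · (log n)^b dominates n^a' · (log n)^b' iff a > a', or (a = a' and b > b'). Ranking the 5 terms shows the dominant one is 5 · n^3. Hence f(n) ∈ Θ(n^3).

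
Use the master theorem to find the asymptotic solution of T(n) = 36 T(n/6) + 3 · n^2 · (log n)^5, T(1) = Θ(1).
T(n) = Θ(n^2 · (log n)^6)

Here log_6 36 = 2 and f(n) = 3 · n^2 · (log n)^5 = Θ(n^(log_6 36) · (log n)^5). This is the extended Case 2 of the master theorem (f matches the critical exponent up to log factors), giving T(n) = Θ(n^(log_6 36) · (log n)^(5+1)) = Θ(n^2 · (log n)^6).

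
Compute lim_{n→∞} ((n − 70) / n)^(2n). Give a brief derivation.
lim = e^(−140)

Rewrite as (1 − 70/n)^(2n). By the standard limit (1 + x/n)^n → e^x, we have (1 − 70/n)^n → e^(−70), and raising to the 2nd power gives e^(−140).
More precisely, ln[(1 − 70/n)^(2n)] = 2n · ln(1 − 70/n) = 2n · (-70/n + O(1/n^2)) = -140 + O(1/n) → -140.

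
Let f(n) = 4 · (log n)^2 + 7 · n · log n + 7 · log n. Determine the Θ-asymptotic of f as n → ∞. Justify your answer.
f(n) ∈ Θ(n · log n)

Compare the terms by growth order. For large n, n^a · (log n)^b dominates n^a' · (log n)^b' iff a > a', or (a = a' and b > b'). Ranking the 3 terms shows the dominant one is 7 · n · log n. Hence f(n) ∈ Θ(n · log n).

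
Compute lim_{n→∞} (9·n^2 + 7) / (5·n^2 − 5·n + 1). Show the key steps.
lim = 9/5

For large n the leading n^2 terms dominate both numerator and denominator. Dividing top and bottom by n^2, every other term tends to 0, leaving 9/5.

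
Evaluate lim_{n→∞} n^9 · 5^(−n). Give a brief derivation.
lim = 0

Exponentials with base > 1 dominate every fixed polynomial: for any fixed c, n^c / 5^n → 0 as n → ∞ (e.g. by the ratio test, or by writing 5^n = e^(n ln 5) and noting e^(n ln 5) / n^c → ∞). Hence n^9 · 5^(−n) = n^9 / 5^n → 0.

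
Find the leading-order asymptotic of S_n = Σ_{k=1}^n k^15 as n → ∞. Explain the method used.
S_n ~ n^16 / 16

By integral comparison (Euler-Maclaurin), Σ_{k=1}^n k^15 = ∫_0^n x^15 dx + O(n^15) = n^16/16 + O(n^15). (Equivalently, Faulhaber's formula gives the same leading term.)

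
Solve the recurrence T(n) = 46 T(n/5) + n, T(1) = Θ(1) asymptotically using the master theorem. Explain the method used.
T(n) = Θ(n^(log_5 46))

Master theorem: compare f(n) = n to n^(log_5 46) where log_5 46 ≈ 2.379. Since 1 < log_5 46, we have f(n) = O(n^(log_5 46 − ε)) for some ε > 0 — Case 1. Hence T(n) = Θ(n^(log_5 46)).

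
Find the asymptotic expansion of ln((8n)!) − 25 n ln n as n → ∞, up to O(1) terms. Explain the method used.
ln((8n)!) − 25 n ln n = −17 n ln n + 8(ln 8 − 1) n + (1/2) ln(2π·8n) + O(1/n)

Stirling: ln((8n)!) = 8n ln(8n) − 8n + (1/2) ln(2π·8n) + O(1/n).
Expand 8n ln(8n) = 8n (ln n + ln 8) = 8n ln n + 8n ln 8.
Subtract 25n ln n: leading term is (8 − 25) n ln n = −17 n ln n. The next term is 8n ln 8 − 8n = 8(ln 8 − 1) n. Then the (1/2) ln(2π·8n) correction.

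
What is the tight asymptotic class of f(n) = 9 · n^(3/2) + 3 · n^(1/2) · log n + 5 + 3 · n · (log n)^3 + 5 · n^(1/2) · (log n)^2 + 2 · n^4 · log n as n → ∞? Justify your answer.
f(n) ∈ Θ(n^4 · log n)

Compare the terms by growth order. For large n, n^a · (log n)^b dominates n^a' · (log n)^b' iff a > a', or (a = a' and b > b'). Ranking the 6 terms shows the dominant one is 2 · n^4 · log n. Hence f(n) ∈ Θ(n^4 · log n).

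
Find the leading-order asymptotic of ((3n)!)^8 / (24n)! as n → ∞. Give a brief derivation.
((3n)!)^8/(24n)! ~ ((2π·3n)^(7/2) / sqrt(8)) · 8^(−8·3n)  →  0

Write N = 3n. Stirling: N! ~ sqrt(2π N)(N/e)^N and (8N)! ~ sqrt(2π·8N)·(8N/e)^(8N).
  (N!)^8/(8N)! ~ (2π N)^(8/2) (N/e)^(8N) / [sqrt(2π·8N) (8N/e)^(8N)]
     = (2π N)^(8/2) / sqrt(2π·8N) · (N/(8N))^(8N)
     = (2π N)^((8−1)/2) / sqrt(8) · 8^(−8N).
Since 8^8 > 1, the factor 8^(−8N) decays exponentially, so the ratio → 0. Substituting N = 3n gives the stated form.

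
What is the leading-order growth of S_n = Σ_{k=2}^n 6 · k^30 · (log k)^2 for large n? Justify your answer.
S_n ~ 6 · n^31 · (log n)^2 / 31

By integral comparison, S_n = ∫_1^n 6 · x^30 · (log x)^2 dx + O(n^30 · (log n)^2). For the integral, the leading term of ∫_1^n x^30 (log x)^2 dx is n^31/31 · (log n)^2 (by repeated integration by parts; each step lowers the log-exponent and produces a relatively O(1/log n) correction). Hence S_n ~ 6 · n^31 · (log n)^2 / 31.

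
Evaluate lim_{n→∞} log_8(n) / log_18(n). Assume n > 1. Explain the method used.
lim = ln(18) / ln(8) = log_8(18)

Change of base: log_8(n) = ln n / ln 8 and log_18(n) = ln n / ln 18. The ratio is (ln n / ln 8) · (ln 18 / ln n) = ln 18 / ln 8, a constant independent of n. So the limit is ln 18 / ln 8 = log_8(18).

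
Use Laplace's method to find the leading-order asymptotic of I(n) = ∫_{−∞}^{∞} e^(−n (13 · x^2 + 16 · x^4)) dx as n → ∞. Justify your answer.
I(n) ~ sqrt(π/(13n))

φ(x) = 13 · x^2 + 16 · x^4 has its unique global minimum at x* = 0 (since φ'(x) = 26x + 64x^3 = 0 only at x = 0 for real x with both coefficients positive, and φ → ∞ as |x| → ∞). At x* = 0, φ(0) = 0 and φ''(0) = 26. Laplace's method then gives
  I(n) ~ sqrt(2π / (n · φ''(0))) · e^(−n φ(0)) = sqrt(2π / (26n)) = sqrt(π/(13n)).
The 16 · x^4 term contributes only at subleading order (an O(1/n) relative correction).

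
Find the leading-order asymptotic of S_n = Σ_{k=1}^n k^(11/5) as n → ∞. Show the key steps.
S_n ~ (5/16) · n^(16/5)

Integral comparison: Σ_{k=1}^n k^(11/5) = ∫_0^n x^(11/5) dx + O(n^(11/5)). The integral is n^(1 + 11/5) / (1 + 11/5) = n^((11+5)/5) / ((11+5)/5) = (5/16) · n^(16/5).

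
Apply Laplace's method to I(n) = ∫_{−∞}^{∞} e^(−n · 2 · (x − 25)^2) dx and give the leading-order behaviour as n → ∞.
I(n) = sqrt(π/(2n))

Here φ(x) = 2 · (x − 25)^2 has its unique minimum at x* = 25 with φ(x*) = 0 and φ''(x*) = 4. Laplace's method gives
  I(n) ~ e^(−n φ(x*)) · sqrt(2π / (n · φ''(x*))) = sqrt(2π / (4n)) = sqrt(π/(2n)).
This is exact: substituting u = (x − 25)·sqrt(2n) gives I(n) = (1/sqrt(2n)) ∫_{−∞}^{∞} e^(−u^2) du = sqrt(π/(2n)).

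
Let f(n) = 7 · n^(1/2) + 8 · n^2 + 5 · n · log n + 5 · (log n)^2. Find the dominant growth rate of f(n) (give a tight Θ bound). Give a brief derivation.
f(n) ∈ Θ(n^2)

Compare the terms by growth order. For large n, n^a · (log n)^b dominates n^a' · (log n)^b' iff a > a', or (a = a' and b > b'). Ranking the 4 terms shows the dominant one is 8 · n^2. Hence f(n) ∈ Θ(n^2).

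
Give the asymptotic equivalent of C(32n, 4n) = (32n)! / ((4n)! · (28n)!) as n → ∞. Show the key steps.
C(32n, 4n) ~ (16777216/823543)^(4n) · sqrt(4/(7π·4n))

Write N = 4n. Apply Stirling to each factorial:
  (8N)! ~ sqrt(2π·8N) · (8N/e)^(8N),
  N! ~ sqrt(2π N) · (N/e)^N,
  (7N)! ~ sqrt(2π·7N) · (7N/e)^(7N).
The exponential factors combine to (8N)^(8N) / (N^N · (7N)^(7N)) = 8^(8N)/7^(7N) = (8^8/7^7)^N = (16777216/823543)^N.
The square-root prefactors combine to sqrt(2π·8N) / (sqrt(2π N)·sqrt(2π·7N)) = sqrt(8 / (2π·7·N)) = sqrt(4/(7π·4n)).
Substituting N = 4n: C(32n, 4n) ~ (16777216/823543)^(4n) · sqrt(4/(7π·4n)).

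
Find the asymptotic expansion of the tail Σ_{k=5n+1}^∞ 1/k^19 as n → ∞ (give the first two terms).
Σ_{k>5n} 1/k^19 = 1/(18 · (5n)^18) − 1/(2 · (5n)^19) + O(1/(5n)^20)

Compare to the integral: ∫_{5n}^∞ x^(−19) dx = [−x^(−18)/18]_{5n}^∞ = 1/((19−1)·(5n)^18). The Euler-Maclaurin correction adds −f(5n)/2 = −1/(2·(5n)^19). Euler-Maclaurin then gives
  Σ_{k>5n} 1/k^19 = ∫_{5n}^∞ dx/x^19 − 1/(2·(5n)^19) + O(1/(5n)^20).
(Equivalently this is ζ(19) − Σ_{k≤5n} 1/k^19.)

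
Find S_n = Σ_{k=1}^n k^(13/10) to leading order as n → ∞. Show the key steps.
S_n ~ (10/23) · n^(23/10)

Integral comparison: Σ_{k=1}^n k^(13/10) = ∫_0^n x^(13/10) dx + O(n^(13/10)). The integral is n^(1 + 13/10) / (1 + 13/10) = n^((13+10)/10) / ((13+10)/10) = (10/23) · n^(23/10).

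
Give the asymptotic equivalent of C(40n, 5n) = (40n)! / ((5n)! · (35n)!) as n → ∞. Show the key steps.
C(40n, 5n) ~ (16777216/823543)^(5n) · sqrt(4/(7π·5n))

Write N = 5n. Apply Stirling to each factorial:
  (8N)! ~ sqrt(2π·8N) · (8N/e)^(8N),
  N! ~ sqrt(2π N) · (N/e)^N,
  (7N)! ~ sqrt(2π·7N) · (7N/e)^(7N).
The exponential factors combine to (8N)^(8N) / (N^N · (7N)^(7N)) = 8^(8N)/7^(7N) = (8^8/7^7)^N = (16777216/823543)^N.
The square-root prefactors combine to sqrt(2π·8N) / (sqrt(2π N)·sqrt(2π·7N)) = sqrt(8 / (2π·7·N)) = sqrt(4/(7π·5n)).
Substituting N = 5n: C(40n, 5n) ~ (16777216/823543)^(5n) · sqrt(4/(7π·5n)).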